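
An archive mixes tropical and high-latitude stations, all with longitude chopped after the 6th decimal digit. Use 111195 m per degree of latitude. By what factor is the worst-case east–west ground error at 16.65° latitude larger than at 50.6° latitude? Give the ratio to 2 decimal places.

1.51

Truncating at 6 decimal places can drop up to a full unit in the last place, so the longitude may be off by as much as 1e-06°.
At 16.65°: 1e-06° × 111195 × cos 16.65° = 1e-06 × 111195 × 0.9581 ≈ 0.10653 m.
At 50.6°: 1e-06° × 111195 × cos 50.6° = 1e-06 × 111195 × 0.6347 ≈ 0.070579 m.
The ratio reduces to cos 16.65° / cos 50.6° = 0.9581/0.6347 ≈ 1.5094.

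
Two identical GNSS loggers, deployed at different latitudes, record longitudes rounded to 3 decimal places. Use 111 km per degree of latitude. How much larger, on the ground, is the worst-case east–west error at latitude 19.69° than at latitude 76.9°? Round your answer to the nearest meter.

40 meters

Rounding to 3 decimal places leaves the longitude within ±0.0005° of the true value.
At 19.69°: 0.0005° × 111000 × cos 19.69° = 0.0005 × 111000 × 0.9415 ≈ 52.255 m.
At 76.9°: 0.0005° × 111000 × cos 76.9° = 0.0005 × 111000 × 0.2267 ≈ 12.579 m.
Difference: 52.255 − 12.579 = 39.676 m.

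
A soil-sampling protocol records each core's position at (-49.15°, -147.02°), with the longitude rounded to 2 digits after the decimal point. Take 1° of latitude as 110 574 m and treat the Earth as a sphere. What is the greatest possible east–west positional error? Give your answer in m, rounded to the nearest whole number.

362 m

Rounding to 2 decimal places leaves the longitude within ±0.005° of the true value.
At latitude 49.15° a degree of longitude spans 110574 m × cos 49.15° = 110574 × 0.6541 ≈ 72324.3 m.
East–west error: 0.005° × 72324.3 m/° ≈ 361.622 m.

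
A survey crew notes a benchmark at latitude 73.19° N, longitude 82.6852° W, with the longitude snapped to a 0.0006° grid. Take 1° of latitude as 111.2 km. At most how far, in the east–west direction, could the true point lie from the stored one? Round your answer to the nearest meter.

10 meters

With a 0.0006° grid the true value lies within half a step, ±0.0006°/2 = ±0.0003°, of the stored one.
One degree of longitude at 73.19° is 111200 × cos 73.19° ≈ 111200 × 0.2892 = 32158.9 m.
East–west error: 0.0003° × 32158.9 m/° ≈ 9.64767 m.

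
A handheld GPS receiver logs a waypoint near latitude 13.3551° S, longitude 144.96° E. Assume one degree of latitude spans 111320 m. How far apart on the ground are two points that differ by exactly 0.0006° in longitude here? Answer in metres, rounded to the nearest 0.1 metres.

At 13.3551° a degree of longitude is 111320 × cos 13.3551° ≈ 108310 m, so 0.0006° corresponds to 64.9858 m.

65.0 metres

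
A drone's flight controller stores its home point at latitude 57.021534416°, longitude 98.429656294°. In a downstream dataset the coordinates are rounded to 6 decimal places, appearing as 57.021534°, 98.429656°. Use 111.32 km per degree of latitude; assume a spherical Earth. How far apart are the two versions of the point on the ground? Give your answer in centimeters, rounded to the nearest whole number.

5 centimeters

Δlat = 57.021534416 − 57.021534 = +0.000000416°; Δlon = 98.429656294 − 98.429656 = +0.000000294°.
North–south shift: 0.000000416 × 111320 = 0.0463091 m.
E–W at 57.0215°: 0.000000294° × 111320 × cos 57.0215° = 0.000000294 × 111320 × 0.5443 ≈ 0.0178147 m.
Combined displacement = (0.0463091² + 0.0178147²)^½ ≈ 0.0496175 m.
That is 0.0496175 m = 4.9618 cm.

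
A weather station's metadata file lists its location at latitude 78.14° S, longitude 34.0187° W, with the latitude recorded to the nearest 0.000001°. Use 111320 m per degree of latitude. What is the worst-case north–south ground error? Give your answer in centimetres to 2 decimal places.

5.57 centimetres

Rounding to 6 decimal places leaves the latitude within ±5e-07° of the true value.
So the N–S error is at most 5e-07 × 111320 = 0.05566 m.
That is 0.05566 m = 5.566 cm.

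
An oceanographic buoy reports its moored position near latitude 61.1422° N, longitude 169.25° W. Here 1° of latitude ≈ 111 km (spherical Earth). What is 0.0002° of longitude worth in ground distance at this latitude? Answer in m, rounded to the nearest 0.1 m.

At 61.1422° a degree of longitude is 111000 × cos 61.1422° ≈ 53572.8 m, so 0.0002° corresponds to 10.7146 m.

10.7 m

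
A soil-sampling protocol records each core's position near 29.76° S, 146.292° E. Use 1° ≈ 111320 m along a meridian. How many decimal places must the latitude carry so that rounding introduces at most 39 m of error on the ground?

4 decimal places

One degree of latitude covers 111320 m.
Rounding to N decimal places gives at most 0.5 × 10⁻ᴺ degrees of error, i.e. 0.5 × 10⁻ᴺ × 111320 m.
Need 0.5 × 111320 × 10⁻ᴺ ≤ 39 → 10⁻ᴺ ≤ 7.007e-04, so N ≥ 3.15.
So 4 decimal places suffice (5.57 m); 3 would allow up to 55.7 m.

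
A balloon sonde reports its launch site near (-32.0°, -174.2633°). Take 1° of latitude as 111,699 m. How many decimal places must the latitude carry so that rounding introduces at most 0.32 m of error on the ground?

One degree of latitude covers 111699 m.
N decimal places → at most half a unit in the last place, 0.5 × 10⁻ᴺ° = 111699/2 × 10⁻ᴺ m.
Need 0.5 × 111699 × 10⁻ᴺ ≤ 0.32 → 10⁻ᴺ ≤ 5.730e-06, so N ≥ 5.24.
At 5 places the error can reach 0.558 m, but 6 places keeps it to 0.0558 m.

6 decimal places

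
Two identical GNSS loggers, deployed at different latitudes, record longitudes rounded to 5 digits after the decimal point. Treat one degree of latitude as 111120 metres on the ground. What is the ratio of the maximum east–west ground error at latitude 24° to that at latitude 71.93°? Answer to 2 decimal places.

2.95

Rounding to 5 decimal places leaves the longitude within ±5e-06° of the true value.
Error at 24° = 5e-06° × 111120 × cos 24° ≈ 0.5556 × 0.9135 = 0.50757 m.
At 71.93°: 5e-06° × 111120 × cos 71.93° = 5e-06 × 111120 × 0.3102 ≈ 0.17234 m.
Ratio: 0.50757 / 0.17234 = cos 24° / cos 71.93° ≈ 2.9452.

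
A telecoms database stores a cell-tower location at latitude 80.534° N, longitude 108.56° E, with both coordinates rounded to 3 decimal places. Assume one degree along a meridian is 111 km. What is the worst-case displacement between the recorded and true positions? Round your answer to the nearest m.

56 m

Rounding to 3 decimal places leaves each coordinate within ±0.0005° of the true value.
N–S: 0.0005° × 111000 m/° = 55.5 m.
Longitude error → 0.0005 × 111000 × cos 80.534° = 0.0005 × 111000 × 0.1645 ≈ 9.12766 m.
Combining orthogonally: (55.5² + 9.12766²)^½ ≈ 56.2456 m.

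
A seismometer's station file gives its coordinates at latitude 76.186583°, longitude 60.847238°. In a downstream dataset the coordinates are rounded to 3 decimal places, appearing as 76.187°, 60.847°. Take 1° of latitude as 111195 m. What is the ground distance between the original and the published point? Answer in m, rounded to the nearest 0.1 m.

46.8 m

Δlat = 76.186583 − 76.187 = -0.000417°; Δlon = 60.847238 − 60.847 = +0.000238°.
N–S: -0.000417° × 111195 m/° = -46.3683 m.
E–W at 76.187°: 0.000238° × 111195 × cos 76.187° = 0.000238 × 111195 × 0.2388 ≈ 6.31848 m.
Combined displacement = (46.3683² + 6.31848²)^½ ≈ 46.7968 m.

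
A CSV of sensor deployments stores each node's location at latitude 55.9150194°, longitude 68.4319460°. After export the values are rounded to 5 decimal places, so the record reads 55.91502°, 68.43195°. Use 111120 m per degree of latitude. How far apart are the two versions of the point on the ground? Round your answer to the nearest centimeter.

26 centimeters

Δlat = 55.9150194 − 55.91502 = -0.0000006°; Δlon = 68.4319460 − 68.43195 = -0.0000040°.
N–S: -0.0000006° × 111120 m/° = -0.066672 m.
E–W at 55.915°: -0.0000040° × 111120 × cos 55.915° = -0.0000040 × 111120 × 0.5604 ≈ -0.249096 m.
Combined displacement = (0.066672² + 0.249096²)^½ ≈ 0.257865 m.
That is 0.257865 m = 25.786 cm.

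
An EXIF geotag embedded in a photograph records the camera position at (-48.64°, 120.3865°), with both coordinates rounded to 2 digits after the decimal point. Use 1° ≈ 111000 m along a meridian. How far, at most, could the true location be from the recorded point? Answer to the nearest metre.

Rounding to 2 decimal places leaves each coordinate within ±0.005° of the true value.
Latitude error → 0.005 × 111000 = 555 m along the meridian.
E–W at 48.64°: 0.005° × 111000 × cos 48.64° = 0.005 × 111000 × 0.6608 ≈ 366.737 m.
Combining orthogonally: (555² + 366.737²)^½ ≈ 665.223 m.

665 metres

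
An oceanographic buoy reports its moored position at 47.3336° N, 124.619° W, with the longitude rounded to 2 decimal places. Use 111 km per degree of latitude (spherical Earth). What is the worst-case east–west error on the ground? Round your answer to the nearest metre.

376 metres

Rounding to 2 decimal places leaves the longitude within ±0.005° of the true value.
One degree of longitude at 47.3336° is 111000 × cos 47.3336° ≈ 111000 × 0.6777 = 75227.9 m.
So at most 0.005° × 75227.9 ≈ 376.139 m east–west.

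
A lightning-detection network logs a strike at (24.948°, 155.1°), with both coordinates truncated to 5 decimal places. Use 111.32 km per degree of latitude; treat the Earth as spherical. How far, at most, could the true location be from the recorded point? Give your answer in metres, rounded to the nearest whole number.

Truncating at 5 decimal places can drop up to a full unit in the last place, so each coordinate may be off by as much as 1e-05°.
Latitude error → 1e-05 × 111320 = 1.1132 m along the meridian.
Longitude error → 1e-05 × 111320 × cos 24.948° = 1e-05 × 111320 × 0.9067 ≈ 1.00933 m.
The two errors are perpendicular, so the maximum displacement is √(1.1132² + 1.00933²) ≈ 1.50265 m.

2 metres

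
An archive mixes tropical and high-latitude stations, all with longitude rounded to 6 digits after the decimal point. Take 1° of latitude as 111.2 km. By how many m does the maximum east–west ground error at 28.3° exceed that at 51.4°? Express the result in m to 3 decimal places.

Rounding to 6 decimal places leaves the longitude within ±5e-07° of the true value.
At 28.3°: 5e-07° × 111200 × cos 28.3° = 5e-07 × 111200 × 0.8805 ≈ 0.048955 m.
At 51.4°: 5e-07° × 111200 × cos 51.4° = 5e-07 × 111200 × 0.6239 ≈ 0.034688 m.
So the lower-latitude error exceeds the higher by 0.048955 − 0.034688 = 0.014267 m.

0.014 m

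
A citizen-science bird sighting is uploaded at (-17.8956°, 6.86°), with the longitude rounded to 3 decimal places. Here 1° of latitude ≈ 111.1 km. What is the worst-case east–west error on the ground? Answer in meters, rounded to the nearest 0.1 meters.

Rounding to 3 decimal places leaves the longitude within ±0.0005° of the true value.
Parallels shrink by cos φ, so at 17.8956° a degree of longitude is 111100 × 0.9516 ≈ 105725 m.
East–west error: 0.0005° × 105725 m/° ≈ 52.8624 m.

52.9 meters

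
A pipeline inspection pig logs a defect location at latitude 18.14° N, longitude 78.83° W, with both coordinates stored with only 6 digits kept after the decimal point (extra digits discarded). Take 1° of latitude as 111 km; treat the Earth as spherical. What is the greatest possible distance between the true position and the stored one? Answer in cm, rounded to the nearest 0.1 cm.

Truncating at 6 decimal places can drop up to a full unit in the last place, so each coordinate may be off by as much as 1e-06°.
N–S: 1e-06° × 111000 m/° = 0.111 m.
E–W at 18.14°: 1e-06° × 111000 × cos 18.14° = 1e-06 × 111000 × 0.9503 ≈ 0.105483 m.
Combining orthogonally: (0.111² + 0.105483²)^½ ≈ 0.153126 m.
That is 0.153126 m = 15.313 cm.

15.3 cm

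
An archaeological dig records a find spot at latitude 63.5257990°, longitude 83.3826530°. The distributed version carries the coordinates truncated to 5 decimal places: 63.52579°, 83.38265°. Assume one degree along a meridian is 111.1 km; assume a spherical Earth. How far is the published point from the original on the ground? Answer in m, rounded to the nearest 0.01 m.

1.01 m

The latitude changed by +0.0000090° and the longitude by +0.0000030°.
North–south shift: 0.0000090 × 111100 = 0.9999 m.
E–W at 63.5258°: 0.0000030° × 111100 × cos 63.5258° = 0.0000030 × 111100 × 0.4458 ≈ 0.148583 m.
Distance: √(0.9999² + 0.148583²) ≈ 1.01088 m.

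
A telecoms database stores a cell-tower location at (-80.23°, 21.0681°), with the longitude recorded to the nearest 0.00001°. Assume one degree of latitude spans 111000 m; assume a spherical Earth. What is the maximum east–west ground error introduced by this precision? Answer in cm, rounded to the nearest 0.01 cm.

Rounding to 5 decimal places leaves the longitude within ±5e-06° of the true value.
Parallels shrink by cos φ, so at 80.23° a degree of longitude is 111000 × 0.1697 ≈ 18836 m.
Maximum E–W displacement: 5e-06 × 18836 = 0.0941799 m.
That is 0.0941799 m = 9.418 cm.

9.42 cm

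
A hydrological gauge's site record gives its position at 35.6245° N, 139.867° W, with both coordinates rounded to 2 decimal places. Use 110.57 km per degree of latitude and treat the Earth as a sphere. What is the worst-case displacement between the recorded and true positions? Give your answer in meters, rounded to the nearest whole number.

Rounding to 2 decimal places leaves each coordinate within ±0.005° of the true value.
North–south component: 0.005° × 110570 = 552.85 m.
E–W at 35.6245°: 0.005° × 110570 × cos 35.6245° = 0.005 × 110570 × 0.8129 ≈ 449.385 m.
Combining orthogonally: (552.85² + 449.385²)^½ ≈ 712.454 m.

712 meters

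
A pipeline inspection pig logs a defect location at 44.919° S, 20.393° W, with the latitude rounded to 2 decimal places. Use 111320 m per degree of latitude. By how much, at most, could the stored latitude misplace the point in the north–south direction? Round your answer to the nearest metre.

Rounding to 2 decimal places leaves the latitude within ±0.005° of the true value.
Along the meridian that is 0.005° × 111320 m/° = 556.6 m.

557 metres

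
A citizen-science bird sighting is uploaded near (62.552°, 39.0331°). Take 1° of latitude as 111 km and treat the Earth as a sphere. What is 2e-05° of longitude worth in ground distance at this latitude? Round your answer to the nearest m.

One degree of longitude here spans 111000 × cos 62.552° = 111000 × 0.4609 ≈ 51164.7 m; 2e-05° of that is 1.02329 m.

1 m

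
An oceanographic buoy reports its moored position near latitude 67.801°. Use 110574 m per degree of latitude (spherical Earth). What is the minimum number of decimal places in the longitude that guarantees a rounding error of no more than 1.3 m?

At 67.801° one degree of longitude covers 110574 × cos 67.801° ≈ 110574 × 0.3778 ≈ 41777.6 m.
Rounding to N decimal places gives at most 0.5 × 10⁻ᴺ degrees of error, i.e. 0.5 × 10⁻ᴺ × 41777.6 m.
Setting 20888.8 × 10⁻ᴺ ≤ 1.3 gives 10ᴺ ≥ 1.607e+04, i.e. N ≥ 4.21.
At 4 places the error can reach 2.09 m, but 5 places keeps it to 0.209 m.

5 decimal places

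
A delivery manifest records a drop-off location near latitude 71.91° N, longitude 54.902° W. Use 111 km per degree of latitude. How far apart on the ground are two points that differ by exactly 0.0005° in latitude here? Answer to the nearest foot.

0.0005° × 111000 m/° = 55.5 m.
In feet: 55.5 m ÷ 0.3048 ≈ 182.09 ft.

182 feet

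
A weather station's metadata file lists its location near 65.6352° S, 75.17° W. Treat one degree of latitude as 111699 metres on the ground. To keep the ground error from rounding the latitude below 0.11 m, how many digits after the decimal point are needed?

One degree of latitude covers 111699 m.
Rounding to N decimal places gives at most 0.5 × 10⁻ᴺ degrees of error, i.e. 0.5 × 10⁻ᴺ × 111699 m.
Need 0.5 × 111699 × 10⁻ᴺ ≤ 0.11 → 10⁻ᴺ ≤ 1.970e-06, so N ≥ 5.71.
So 6 decimal places suffice (0.0558 m); 5 would allow up to 0.558 m.

6 decimal places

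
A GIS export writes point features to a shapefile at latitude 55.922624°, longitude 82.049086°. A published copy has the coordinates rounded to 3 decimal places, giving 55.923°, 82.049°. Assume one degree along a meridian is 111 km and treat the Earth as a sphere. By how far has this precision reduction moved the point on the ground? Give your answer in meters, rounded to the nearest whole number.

42 meters

The latitude changed by -0.000376° and the longitude by +0.000086°.
N–S: -0.000376° × 111000 m/° = -41.736 m.
E–W at 55.923°: 0.000086° × 111000 × cos 55.923° = 0.000086 × 111000 × 0.5603 ≈ 5.34869 m.
Distance: √(41.736² + 5.34869²) ≈ 42.0773 m.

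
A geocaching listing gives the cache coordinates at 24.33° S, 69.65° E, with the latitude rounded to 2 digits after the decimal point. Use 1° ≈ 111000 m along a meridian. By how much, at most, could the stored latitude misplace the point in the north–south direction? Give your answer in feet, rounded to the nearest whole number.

Rounding to 2 decimal places leaves the latitude within ±0.005° of the true value.
So the N–S error is at most 0.005 × 111000 = 555 m.
Converting: 555 m × 3.2808 ft/m ≈ 1820.9 ft.

1821 feet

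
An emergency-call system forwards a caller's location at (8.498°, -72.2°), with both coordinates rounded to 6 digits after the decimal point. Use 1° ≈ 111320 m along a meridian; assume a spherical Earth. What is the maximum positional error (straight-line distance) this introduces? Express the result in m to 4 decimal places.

Rounding to 6 decimal places leaves each coordinate within ±5e-07° of the true value.
Latitude error → 5e-07 × 111320 = 0.05566 m along the meridian.
East–west component at 8.498°: 5e-07° × 111320 × cos 8.498° ≈ 5e-07 × 110098 ≈ 0.0550489 m.
Combining orthogonally: (0.05566² + 0.0550489²)^½ ≈ 0.0782842 m.

0.0783 m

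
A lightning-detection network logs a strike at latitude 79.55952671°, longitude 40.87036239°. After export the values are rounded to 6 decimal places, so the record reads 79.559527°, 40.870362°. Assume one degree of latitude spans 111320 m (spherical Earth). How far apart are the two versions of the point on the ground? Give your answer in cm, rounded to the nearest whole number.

The latitude changed by -0.00000029° and the longitude by +0.00000039°.
North–south shift: -0.00000029 × 111320 = -0.0322828 m.
East–west at this latitude: 0.00000039° × 111320 × cos 79.5595° ≈ 0.00000039 × 20172.7 = 0.00786736 m.
Distance: √(0.0322828² + 0.00786736²) ≈ 0.0332276 m.
That is 0.0332276 m = 3.3228 cm.

3 cm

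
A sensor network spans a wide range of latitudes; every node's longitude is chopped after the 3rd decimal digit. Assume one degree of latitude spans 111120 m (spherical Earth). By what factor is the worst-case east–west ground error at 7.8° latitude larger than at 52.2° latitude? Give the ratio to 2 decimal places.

Truncating at 3 decimal places can drop up to a full unit in the last place, so the longitude may be off by as much as 0.001°.
At 7.8°: 0.001° × 111120 × cos 7.8° = 0.001 × 111120 × 0.9907 ≈ 110.09 m.
At 52.2°: 0.001° × 111120 × cos 52.2° = 0.001 × 111120 × 0.6129 ≈ 68.106 m.
Ratio: 110.09 / 68.106 = cos 7.8° / cos 52.2° ≈ 1.6165.

1.62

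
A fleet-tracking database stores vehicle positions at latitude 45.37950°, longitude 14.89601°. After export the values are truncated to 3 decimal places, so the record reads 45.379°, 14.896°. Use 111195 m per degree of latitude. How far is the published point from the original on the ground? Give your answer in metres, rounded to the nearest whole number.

56 metres

Δlat = 45.37950 − 45.379 = +0.00050°; Δlon = 14.89601 − 14.896 = +0.00001°.
N–S: 0.00050° × 111195 m/° = 55.5975 m.
East–west at this latitude: 0.00001° × 111195 × cos 45.379° ≈ 0.00001 × 78104.9 = 0.781049 m.
Combined displacement = (55.5975² + 0.781049²)^½ ≈ 55.603 m.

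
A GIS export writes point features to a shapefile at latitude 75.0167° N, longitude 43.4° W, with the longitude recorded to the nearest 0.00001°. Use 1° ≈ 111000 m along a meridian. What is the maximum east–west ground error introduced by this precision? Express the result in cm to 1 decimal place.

Rounding to 5 decimal places leaves the longitude within ±5e-06° of the true value.
One degree of longitude at 75.0167° is 111000 × cos 75.0167° ≈ 111000 × 0.2585 = 28697.7 m.
East–west error: 5e-06° × 28697.7 m/° ≈ 0.143488 m.
That is 0.143488 m = 14.349 cm.

14.3 cm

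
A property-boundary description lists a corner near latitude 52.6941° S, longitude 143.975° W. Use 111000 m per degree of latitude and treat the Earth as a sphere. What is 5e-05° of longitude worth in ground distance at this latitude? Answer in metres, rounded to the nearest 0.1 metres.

5e-05° of longitude at 52.6941° is 5e-05 × 111000 × cos 52.6941° ≈ 5e-05 × 67273.8 = 3.36369 m.

3.4 metres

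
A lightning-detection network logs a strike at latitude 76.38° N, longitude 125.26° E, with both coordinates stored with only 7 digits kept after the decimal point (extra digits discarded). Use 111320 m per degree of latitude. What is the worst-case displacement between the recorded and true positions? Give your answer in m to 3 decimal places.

Truncating at 7 decimal places can drop up to a full unit in the last place, so each coordinate may be off by as much as 1e-07°.
Latitude error → 1e-07 × 111320 = 0.011132 m along the meridian.
E–W at 76.38°: 1e-07° × 111320 × cos 76.38° = 1e-07 × 111320 × 0.2355 ≈ 0.00262138 m.
The two errors are perpendicular, so the maximum displacement is √(0.011132² + 0.00262138²) ≈ 0.0114365 m.

0.011 m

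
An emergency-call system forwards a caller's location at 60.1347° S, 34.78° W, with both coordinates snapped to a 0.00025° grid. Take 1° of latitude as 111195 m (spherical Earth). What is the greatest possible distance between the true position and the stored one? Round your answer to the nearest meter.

With a 0.00025° grid the true value lies within half a step, ±0.00025°/2 = ±0.000125°, of the stored one.
N–S: 0.000125° × 111195 m/° = 13.8994 m.
Longitude error → 0.000125 × 111195 × cos 60.1347° = 0.000125 × 111195 × 0.4980 ≈ 6.92137 m.
Worst case both components are at the extreme and orthogonal: √(13.8994² + 6.92137²) ≈ 15.5273 m.

16 meters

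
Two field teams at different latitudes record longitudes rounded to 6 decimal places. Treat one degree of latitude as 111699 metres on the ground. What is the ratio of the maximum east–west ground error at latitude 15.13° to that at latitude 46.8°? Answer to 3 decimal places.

1.410

Rounding to 6 decimal places leaves the longitude within ±5e-07° of the true value.
At 15.13°: 5e-07° × 111699 × cos 15.13° = 5e-07 × 111699 × 0.9653 ≈ 0.053914 m.
At 46.8°: 5e-07° × 111699 × cos 46.8° = 5e-07 × 111699 × 0.6845 ≈ 0.038232 m.
The ratio reduces to cos 15.13° / cos 46.8° = 0.9653/0.6845 ≈ 1.4102.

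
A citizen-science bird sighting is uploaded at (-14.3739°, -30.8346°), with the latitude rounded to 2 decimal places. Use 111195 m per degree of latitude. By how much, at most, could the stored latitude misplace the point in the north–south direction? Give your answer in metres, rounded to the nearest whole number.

556 metres

Rounding to 2 decimal places leaves the latitude within ±0.005° of the true value.
So the N–S error is at most 0.005 × 111195 = 555.975 m.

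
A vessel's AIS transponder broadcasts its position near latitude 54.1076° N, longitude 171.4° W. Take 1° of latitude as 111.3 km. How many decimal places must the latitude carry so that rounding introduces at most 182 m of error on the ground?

3 decimal places

One degree of latitude covers 111300 m.
N decimal places → at most half a unit in the last place, 0.5 × 10⁻ᴺ° = 111300/2 × 10⁻ᴺ m.
Setting 55650 × 10⁻ᴺ ≤ 182 gives 10ᴺ ≥ 305.8, i.e. N ≥ 2.49.
At 2 places the error can reach 556 m, but 3 places keeps it to 55.6 m.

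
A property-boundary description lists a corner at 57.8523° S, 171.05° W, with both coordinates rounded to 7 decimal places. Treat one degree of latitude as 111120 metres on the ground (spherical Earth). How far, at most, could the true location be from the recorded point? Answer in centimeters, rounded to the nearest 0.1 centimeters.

0.6 centimeters

Rounding to 7 decimal places leaves each coordinate within ±5e-08° of the true value.
North–south component: 5e-08° × 111120 = 0.005556 m.
Longitude error → 5e-08 × 111120 × cos 57.8523° = 5e-08 × 111120 × 0.5321 ≈ 0.00295637 m.
Combining orthogonally: (0.005556² + 0.00295637²)^½ ≈ 0.00629359 m.
That is 0.00629359 m = 0.62936 cm.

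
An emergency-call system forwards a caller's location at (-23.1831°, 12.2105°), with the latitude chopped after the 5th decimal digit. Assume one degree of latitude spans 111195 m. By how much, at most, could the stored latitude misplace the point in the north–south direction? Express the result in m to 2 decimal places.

1.11 m

Truncating at 5 decimal places can drop up to a full unit in the last place, so the latitude may be off by as much as 1e-05°.
So the N–S error is at most 1e-05 × 111195 = 1.11195 m.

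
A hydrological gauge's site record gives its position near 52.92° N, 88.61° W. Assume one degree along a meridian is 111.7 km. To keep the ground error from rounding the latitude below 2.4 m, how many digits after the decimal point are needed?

5 decimal places

One degree of latitude covers 111700 m.
With N decimal places the half-ulp bound is 0.5·10⁻ᴺ°, or 0.5·10⁻ᴺ × 111700 m on the ground.
Need 0.5 × 111700 × 10⁻ᴺ ≤ 2.4 → 10⁻ᴺ ≤ 4.297e-05, so N ≥ 4.37.
At 4 places the error can reach 5.58 m, but 5 places keeps it to 0.558 m.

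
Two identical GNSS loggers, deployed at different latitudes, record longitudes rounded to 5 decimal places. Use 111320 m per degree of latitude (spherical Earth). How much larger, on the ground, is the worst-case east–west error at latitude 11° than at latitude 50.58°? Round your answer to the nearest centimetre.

Rounding to 5 decimal places leaves the longitude within ±5e-06° of the true value.
At 11°: 5e-06° × 111320 × cos 11° = 5e-06 × 111320 × 0.9816 ≈ 0.54637 m.
Error at 50.58° = 5e-06° × 111320 × cos 50.58° ≈ 0.5566 × 0.6350 = 0.35344 m.
So the lower-latitude error exceeds the higher by 0.54637 − 0.35344 = 0.19293 m.
That is 0.192933 m = 19.293 cm.

19 centimetres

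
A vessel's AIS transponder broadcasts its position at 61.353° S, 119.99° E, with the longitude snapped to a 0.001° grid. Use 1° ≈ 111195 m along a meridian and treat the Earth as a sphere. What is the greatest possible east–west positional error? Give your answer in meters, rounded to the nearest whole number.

27 meters

With a 0.001° grid the true value lies within half a step, ±0.001°/2 = ±0.0005°, of the stored one.
One degree of longitude at 61.353° is 111195 × cos 61.353° ≈ 111195 × 0.4794 = 53308.2 m.
East–west error: 0.0005° × 53308.2 m/° ≈ 26.6541 m.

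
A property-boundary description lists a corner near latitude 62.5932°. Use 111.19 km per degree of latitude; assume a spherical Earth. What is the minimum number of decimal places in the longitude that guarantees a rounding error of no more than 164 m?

3 decimal places

At 62.5932° one degree of longitude covers 111190 × cos 62.5932° ≈ 111190 × 0.4603 ≈ 51181.3 m.
Rounding to N decimal places gives at most 0.5 × 10⁻ᴺ degrees of error, i.e. 0.5 × 10⁻ᴺ × 51181.3 m.
Setting 25590.7 × 10⁻ᴺ ≤ 164 gives 10ᴺ ≥ 156, i.e. N ≥ 2.19.
So 3 decimal places suffice (25.6 m); 2 would allow up to 256 m.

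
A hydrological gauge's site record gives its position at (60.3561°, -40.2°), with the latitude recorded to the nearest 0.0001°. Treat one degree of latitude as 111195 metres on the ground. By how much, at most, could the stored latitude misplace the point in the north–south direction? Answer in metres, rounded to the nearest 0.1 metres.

5.6 metres

Rounding to 4 decimal places leaves the latitude within ±5e-05° of the true value.
Along the meridian that is 5e-05° × 111195 m/° = 5.55975 m.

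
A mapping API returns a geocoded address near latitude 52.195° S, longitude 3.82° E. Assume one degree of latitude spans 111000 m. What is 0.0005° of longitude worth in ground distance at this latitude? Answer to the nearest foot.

0.0005° of longitude at 52.195° is 0.0005 × 111000 × cos 52.195° ≈ 0.0005 × 68040.3 = 34.0202 m.
In feet: 34.0202 m ÷ 0.3048 ≈ 111.61 ft.

112 feet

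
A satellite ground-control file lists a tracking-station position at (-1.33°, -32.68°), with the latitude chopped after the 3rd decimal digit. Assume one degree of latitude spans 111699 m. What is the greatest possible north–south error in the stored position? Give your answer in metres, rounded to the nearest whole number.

Truncating at 3 decimal places can drop up to a full unit in the last place, so the latitude may be off by as much as 0.001°.
North–south distance: 0.001° × 111699 m/° = 111.699 m.

112 metres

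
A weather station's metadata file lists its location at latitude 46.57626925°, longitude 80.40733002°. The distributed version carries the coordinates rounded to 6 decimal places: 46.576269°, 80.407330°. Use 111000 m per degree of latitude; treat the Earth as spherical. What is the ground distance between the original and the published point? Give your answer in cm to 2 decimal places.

Δlat = 46.57626925 − 46.576269 = +0.00000025°; Δlon = 80.40733002 − 80.407330 = +0.00000002°.
N–S: 0.00000025° × 111000 m/° = 0.02775 m.
E–W at 46.5763°: 0.00000002° × 111000 × cos 46.5763° = 0.00000002 × 111000 × 0.6874 ≈ 0.001526 m.
Distance: √(0.02775² + 0.001526²) ≈ 0.0277919 m.
That is 0.0277919 m = 2.7792 cm.

2.78 cm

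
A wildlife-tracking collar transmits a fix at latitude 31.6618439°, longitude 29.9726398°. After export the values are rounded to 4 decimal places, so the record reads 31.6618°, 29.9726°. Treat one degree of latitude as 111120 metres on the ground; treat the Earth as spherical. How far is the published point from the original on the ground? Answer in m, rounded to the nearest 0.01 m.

6.16 m

Δlat = 31.6618439 − 31.6618 = +0.0000439°; Δlon = 29.9726398 − 29.9726 = +0.0000398°.
North–south shift: 0.0000439 × 111120 = 4.87817 m.
E–W at 31.6618°: 0.0000398° × 111120 × cos 31.6618° = 0.0000398 × 111120 × 0.8512 ≈ 3.76433 m.
Distance: √(4.87817² + 3.76433²) ≈ 6.16171 m.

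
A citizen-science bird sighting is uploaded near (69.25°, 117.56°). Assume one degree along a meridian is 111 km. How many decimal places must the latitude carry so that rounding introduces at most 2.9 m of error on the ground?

One degree of latitude covers 111000 m.
N decimal places → at most half a unit in the last place, 0.5 × 10⁻ᴺ° = 111000/2 × 10⁻ᴺ m.
Need 0.5 × 111000 × 10⁻ᴺ ≤ 2.9 → 10⁻ᴺ ≤ 5.225e-05, so N ≥ 4.28.
At 4 places the error can reach 5.55 m, but 5 places keeps it to 0.555 m.

5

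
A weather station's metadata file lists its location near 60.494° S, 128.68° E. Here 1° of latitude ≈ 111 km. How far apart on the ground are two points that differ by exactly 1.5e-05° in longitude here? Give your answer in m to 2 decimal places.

0.82 m

One degree of longitude here spans 111000 × cos 60.494° = 111000 × 0.4925 ≈ 54669.1 m; 1.5e-05° of that is 0.820037 m.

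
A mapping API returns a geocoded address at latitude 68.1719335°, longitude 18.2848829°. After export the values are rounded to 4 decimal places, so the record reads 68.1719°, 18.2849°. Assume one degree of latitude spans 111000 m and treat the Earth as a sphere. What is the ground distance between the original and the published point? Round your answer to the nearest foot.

12 feet

Δlat = 68.1719335 − 68.1719 = +0.0000335°; Δlon = 18.2848829 − 18.2849 = -0.0000171°.
N–S: 0.0000335° × 111000 m/° = 3.7185 m.
East–west at this latitude: -0.0000171° × 111000 × cos 68.1719° ≈ -0.0000171 × 41272.4 = -0.705758 m.
Distance: √(3.7185² + 0.705758²) ≈ 3.78488 m.
In feet: 3.78488 m ÷ 0.3048 ≈ 12.418 ft.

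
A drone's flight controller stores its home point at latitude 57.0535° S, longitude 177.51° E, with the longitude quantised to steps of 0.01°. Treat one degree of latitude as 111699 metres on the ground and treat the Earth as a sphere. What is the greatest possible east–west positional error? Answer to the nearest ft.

997 ft

With a 0.01° grid the true value lies within half a step, ±0.01°/2 = ±0.005°, of the stored one.
Parallels shrink by cos φ, so at 57.0535° a degree of longitude is 111699 × 0.5439 ≈ 60748.1 m.
So at most 0.005° × 60748.1 ≈ 303.741 m east–west.
Converting: 303.741 m × 3.2808 ft/m ≈ 996.52 ft.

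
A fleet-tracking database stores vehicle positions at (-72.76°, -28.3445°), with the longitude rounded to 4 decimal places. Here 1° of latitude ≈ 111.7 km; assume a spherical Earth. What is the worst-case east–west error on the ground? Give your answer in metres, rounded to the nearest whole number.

Rounding to 4 decimal places leaves the longitude within ±5e-05° of the true value.
Parallels shrink by cos φ, so at 72.76° a degree of longitude is 111700 × 0.2964 ≈ 33105.1 m.
East–west error: 5e-05° × 33105.1 m/° ≈ 1.65525 m.

2 metres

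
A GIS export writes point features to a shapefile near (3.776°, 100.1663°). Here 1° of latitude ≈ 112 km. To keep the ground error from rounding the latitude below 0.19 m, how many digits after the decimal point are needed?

One degree of latitude covers 112000 m.
With N decimal places the half-ulp bound is 0.5·10⁻ᴺ°, or 0.5·10⁻ᴺ × 112000 m on the ground.
Setting 56000 × 10⁻ᴺ ≤ 0.19 gives 10ᴺ ≥ 2.947e+05, i.e. N ≥ 5.47.
At 5 places the error can reach 0.56 m, but 6 places keeps it to 0.056 m.

6 decimal places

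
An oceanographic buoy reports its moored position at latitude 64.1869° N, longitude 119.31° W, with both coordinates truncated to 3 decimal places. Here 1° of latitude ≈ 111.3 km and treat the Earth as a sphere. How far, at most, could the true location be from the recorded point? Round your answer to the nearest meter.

121 meters

Truncating at 3 decimal places can drop up to a full unit in the last place, so each coordinate may be off by as much as 0.001°.
Latitude error → 0.001 × 111300 = 111.3 m along the meridian.
E–W at 64.1869°: 0.001° × 111300 × cos 64.1869° = 0.001 × 111300 × 0.4354 ≈ 48.4641 m.
The two errors are perpendicular, so the maximum displacement is √(111.3² + 48.4641²) ≈ 121.394 m.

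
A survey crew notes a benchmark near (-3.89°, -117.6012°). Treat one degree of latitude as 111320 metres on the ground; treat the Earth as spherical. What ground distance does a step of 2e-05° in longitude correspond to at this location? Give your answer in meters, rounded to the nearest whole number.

2e-05° of longitude at 3.89° is 2e-05 × 111320 × cos 3.89° ≈ 2e-05 × 111064 = 2.22127 m.

2 meters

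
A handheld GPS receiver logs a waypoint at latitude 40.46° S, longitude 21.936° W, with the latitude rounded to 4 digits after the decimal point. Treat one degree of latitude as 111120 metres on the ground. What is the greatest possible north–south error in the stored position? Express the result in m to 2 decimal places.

Rounding to 4 decimal places leaves the latitude within ±5e-05° of the true value.
North–south distance: 5e-05° × 111120 m/° = 5.556 m.

5.56 m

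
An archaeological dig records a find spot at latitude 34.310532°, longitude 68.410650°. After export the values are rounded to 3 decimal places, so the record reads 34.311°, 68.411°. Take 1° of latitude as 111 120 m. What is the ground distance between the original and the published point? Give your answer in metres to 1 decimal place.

61.1 metres

Δlat = 34.310532 − 34.311 = -0.000468°; Δlon = 68.410650 − 68.411 = -0.000350°.
North–south shift: -0.000468 × 111120 = -52.0042 m.
E–W at 34.311°: -0.000350° × 111120 × cos 34.311° = -0.000350 × 111120 × 0.8260 ≈ -32.1244 m.
Distance: √(52.0042² + 32.1244²) ≈ 61.1262 m.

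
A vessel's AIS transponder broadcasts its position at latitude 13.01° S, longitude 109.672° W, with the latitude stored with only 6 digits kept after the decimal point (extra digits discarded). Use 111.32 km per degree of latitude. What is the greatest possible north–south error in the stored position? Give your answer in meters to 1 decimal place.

Truncating at 6 decimal places can drop up to a full unit in the last place, so the latitude may be off by as much as 1e-06°.
Along the meridian that is 1e-06° × 111320 m/° = 0.11132 m.

0.1 meters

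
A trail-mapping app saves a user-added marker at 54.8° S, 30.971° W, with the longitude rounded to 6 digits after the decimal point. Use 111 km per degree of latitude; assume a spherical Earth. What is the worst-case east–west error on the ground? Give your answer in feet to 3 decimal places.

Rounding to 6 decimal places leaves the longitude within ±5e-07° of the true value.
Parallels shrink by cos φ, so at 54.8° a degree of longitude is 111000 × 0.5764 ≈ 63984 m.
Maximum E–W displacement: 5e-07 × 63984 = 0.031992 m.
Converting: 0.031992 m × 3.2808 ft/m ≈ 0.10496 ft.

0.105 feet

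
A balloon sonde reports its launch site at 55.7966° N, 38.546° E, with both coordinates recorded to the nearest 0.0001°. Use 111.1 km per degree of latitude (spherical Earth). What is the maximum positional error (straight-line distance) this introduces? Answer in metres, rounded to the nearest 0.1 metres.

6.4 metres

Rounding to 4 decimal places leaves each coordinate within ±5e-05° of the true value.
N–S: 5e-05° × 111100 m/° = 5.555 m.
E–W at 55.7966°: 5e-05° × 111100 × cos 55.7966° = 5e-05 × 111100 × 0.5621 ≈ 3.12265 m.
Worst case both components are at the extreme and orthogonal: √(5.555² + 3.12265²) ≈ 6.37251 m.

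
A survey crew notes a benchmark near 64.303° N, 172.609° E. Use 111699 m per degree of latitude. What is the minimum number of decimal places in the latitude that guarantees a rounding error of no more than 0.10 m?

6 decimal places

One degree of latitude covers 111699 m.
N decimal places → at most half a unit in the last place, 0.5 × 10⁻ᴺ° = 111699/2 × 10⁻ᴺ m.
Need 0.5 × 111699 × 10⁻ᴺ ≤ 0.10 → 10⁻ᴺ ≤ 1.791e-06, so N ≥ 5.75.
So 6 decimal places suffice (0.0558 m); 5 would allow up to 0.558 m.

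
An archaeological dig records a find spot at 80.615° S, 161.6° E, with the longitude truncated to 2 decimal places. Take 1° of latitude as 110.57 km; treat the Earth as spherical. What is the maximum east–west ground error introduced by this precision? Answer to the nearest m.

180 m

Truncating at 2 decimal places can drop up to a full unit in the last place, so the longitude may be off by as much as 0.01°.
At latitude 80.615° a degree of longitude spans 110570 m × cos 80.615° = 110570 × 0.1631 ≈ 18030.4 m.
So at most 0.01° × 18030.4 ≈ 180.304 m east–west.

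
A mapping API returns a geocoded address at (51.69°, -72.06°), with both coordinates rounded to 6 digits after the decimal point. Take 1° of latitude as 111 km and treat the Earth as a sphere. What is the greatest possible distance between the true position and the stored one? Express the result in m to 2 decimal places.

0.07 m

Rounding to 6 decimal places leaves each coordinate within ±5e-07° of the true value.
Latitude error → 5e-07 × 111000 = 0.0555 m along the meridian.
East–west component at 51.69°: 5e-07° × 111000 × cos 51.69° ≈ 5e-07 × 68810.7 ≈ 0.0344053 m.
Combining orthogonally: (0.0555² + 0.0344053²)^½ ≈ 0.0652991 m.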